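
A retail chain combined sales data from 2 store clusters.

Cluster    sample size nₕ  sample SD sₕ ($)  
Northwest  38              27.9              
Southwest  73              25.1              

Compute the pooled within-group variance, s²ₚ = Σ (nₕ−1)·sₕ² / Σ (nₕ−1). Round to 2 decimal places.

Degrees of freedom: 37 + 72 = 109.
Σ(nₕ−1)sₕ² = 37·778.41 + 72·630.01 = 74161.89.
s²ₚ = 74161.89 / 109 = 680.3843... → 680.38.

680.38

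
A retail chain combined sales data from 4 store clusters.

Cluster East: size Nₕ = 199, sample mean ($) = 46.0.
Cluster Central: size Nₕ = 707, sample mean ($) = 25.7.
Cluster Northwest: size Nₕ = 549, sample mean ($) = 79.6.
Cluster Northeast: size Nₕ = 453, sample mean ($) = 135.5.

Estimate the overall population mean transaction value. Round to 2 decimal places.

69.40

N = 199 + 707 + 549 + 453 = 1908.
The stratified mean weights each stratum mean by its population share Nₕ/N.
Σ Nₕx̄ₕ = 199·46.0 + 707·25.7 + 549·79.6 + 453·135.5 = 9154 + 18169.9 + 43700.4 + 61381.5 = 132405.8.
Divide by N: 132405.8 / 1908 = 69.3951... → 69.40.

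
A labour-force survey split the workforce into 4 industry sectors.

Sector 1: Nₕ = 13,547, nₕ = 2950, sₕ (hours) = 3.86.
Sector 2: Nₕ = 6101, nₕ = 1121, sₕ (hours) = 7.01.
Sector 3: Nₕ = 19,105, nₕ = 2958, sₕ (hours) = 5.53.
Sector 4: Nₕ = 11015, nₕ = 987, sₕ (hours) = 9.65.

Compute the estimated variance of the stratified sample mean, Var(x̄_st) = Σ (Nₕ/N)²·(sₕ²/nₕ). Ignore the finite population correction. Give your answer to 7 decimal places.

N = 49768; Wₕ = Nₕ/N.
sector 1: (13547/49768)²·3.86²/2950 = 0.0003742299
sector 2: (6101/49768)²·7.01²/1121 = 0.0006587674
sector 3: (19105/49768)²·5.53²/2958 = 0.0015235117
sector 4: (11015/49768)²·9.65²/987 = 0.0046217463
Sum = 0.0071782553 → 0.0071783.

0.0071783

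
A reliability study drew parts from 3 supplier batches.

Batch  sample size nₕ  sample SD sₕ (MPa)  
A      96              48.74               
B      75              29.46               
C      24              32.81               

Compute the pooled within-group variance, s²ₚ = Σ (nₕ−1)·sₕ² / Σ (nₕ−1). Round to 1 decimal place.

A: (96−1)·48.74² = 95·2375.5876 = 225680.822
B: (75−1)·29.46² = 74·867.8916 = 64223.9784
C: (24−1)·32.81² = 23·1076.4961 = 24759.4103
Numerator = 314664.2107; denominator = Σ(nₕ−1) = 192.
s²ₚ = 314664.2107/192 = 1638.876... → 1638.9.

1638.9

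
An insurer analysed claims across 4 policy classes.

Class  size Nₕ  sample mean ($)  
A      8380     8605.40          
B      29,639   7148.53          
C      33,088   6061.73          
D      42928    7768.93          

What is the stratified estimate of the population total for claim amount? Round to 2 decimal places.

A: 8380·8605.40 = 72113252
B: 29639·7148.53 = 211875280.67
C: 33088·6061.73 = 200570522.24
D: 42928·7768.93 = 333504627.04
τ̂ = Σ Nₕx̄ₕ = 818063681.95.

818063681.95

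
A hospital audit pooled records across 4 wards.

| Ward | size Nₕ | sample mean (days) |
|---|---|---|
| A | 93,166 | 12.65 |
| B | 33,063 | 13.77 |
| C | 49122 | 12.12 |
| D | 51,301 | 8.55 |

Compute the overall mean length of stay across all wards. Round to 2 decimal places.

11.77

N = 93166 + 33063 + 49122 + 51301 = 226652.
Overall mean = Σ (Nₕ/N)·x̄ₕ — weight by population share, not a simple average.
Σ Nₕx̄ₕ = 93166·12.65 + 33063·13.77 + 49122·12.12 + 51301·8.55 = 1178549.9 + 455277.51 + 595358.64 + 438623.55 = 2667809.6.
Divide by N: 2667809.6 / 226652 = 11.7705... → 11.77.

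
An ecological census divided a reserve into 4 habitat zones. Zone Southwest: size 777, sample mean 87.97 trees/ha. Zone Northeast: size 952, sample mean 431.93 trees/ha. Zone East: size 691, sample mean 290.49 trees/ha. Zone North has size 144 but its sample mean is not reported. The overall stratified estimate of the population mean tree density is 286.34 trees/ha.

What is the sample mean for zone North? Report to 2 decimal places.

Σ Nₕx̄ₕ = N·μ, so 144·x̄_North = 2564·286.34 − (777·87.97 + 952·431.93 + 691·290.49).
= 734175.76 − 680278.64 = 53897.12.
x̄_North = 53897.12 / 144 = 374.2856... → 374.29.

374.29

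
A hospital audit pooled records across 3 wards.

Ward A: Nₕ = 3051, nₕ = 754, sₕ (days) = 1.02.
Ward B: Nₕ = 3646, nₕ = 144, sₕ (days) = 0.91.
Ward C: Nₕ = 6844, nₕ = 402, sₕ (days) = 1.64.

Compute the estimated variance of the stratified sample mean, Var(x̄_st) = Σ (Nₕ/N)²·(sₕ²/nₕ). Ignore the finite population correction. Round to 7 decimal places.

N = 13541. Term for each stratum: Wₕ²sₕ²/nₕ.
Var(x̄_st) = 0.0000700506 + 0.0004169194 + 0.0017091500 = 0.0021961200 → 0.0021961.

0.0021961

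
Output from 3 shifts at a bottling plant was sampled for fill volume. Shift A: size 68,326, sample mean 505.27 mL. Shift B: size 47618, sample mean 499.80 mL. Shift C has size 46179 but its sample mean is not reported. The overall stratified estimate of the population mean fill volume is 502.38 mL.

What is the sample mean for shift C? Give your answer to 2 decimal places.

500.76

N = 68326 + 47618 + 46179 = 162123.
Overall total = μ·N = 502.38·162123 = 81447352.74.
Subtract the known strata: 68326·505.27 + 47618·499.80 = 58322554.42.
Remaining total for shift C: 81447352.74 − 58322554.42 = 23124798.32.
Divide by its size: 23124798.32 / 46179 = 500.7644... → 500.76.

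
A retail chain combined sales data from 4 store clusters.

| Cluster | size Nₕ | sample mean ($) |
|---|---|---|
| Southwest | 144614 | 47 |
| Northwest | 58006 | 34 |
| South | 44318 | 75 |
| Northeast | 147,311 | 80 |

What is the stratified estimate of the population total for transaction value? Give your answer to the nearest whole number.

23877792

Southwest: 144614·47 = 6796858
Northwest: 58006·34 = 1972204
South: 44318·75 = 3323850
Northeast: 147311·80 = 11784880
τ̂ = Σ Nₕx̄ₕ = 23877792.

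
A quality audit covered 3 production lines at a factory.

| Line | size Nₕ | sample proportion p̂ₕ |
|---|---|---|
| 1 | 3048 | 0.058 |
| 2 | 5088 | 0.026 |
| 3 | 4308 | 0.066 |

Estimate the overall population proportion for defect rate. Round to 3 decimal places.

0.048

Wₕ = Nₕ/N with N = 12444: 0.2449, 0.4089, 0.3462.
p̂_st = 0.2449·0.058 + 0.4089·0.026 + 0.3462·0.066 ≈ 0.04769... → 0.048.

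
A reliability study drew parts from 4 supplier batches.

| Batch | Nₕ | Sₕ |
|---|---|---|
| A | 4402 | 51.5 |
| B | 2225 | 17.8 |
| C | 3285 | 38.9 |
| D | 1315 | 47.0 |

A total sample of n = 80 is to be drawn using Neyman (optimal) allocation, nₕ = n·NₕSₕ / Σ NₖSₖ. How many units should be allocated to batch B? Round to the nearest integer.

Σ NₕSₕ = 4402·51.5 + 2225·17.8 + 3285·38.9 + 1315·47.0 = 455899.5.
Share for B: 39605/455899.5 = 0.08687.
n_B = 80 × 0.08687 = 6.950... → 7.

7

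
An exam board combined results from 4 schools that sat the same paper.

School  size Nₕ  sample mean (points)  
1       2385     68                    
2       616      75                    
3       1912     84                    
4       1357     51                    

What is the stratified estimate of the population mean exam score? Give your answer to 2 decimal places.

69.89

N = 6270; weights Wₕ = Nₕ/N = (0.3804, 0.0982, 0.3049, 0.2164).
x̄_st = Σ Wₕ·x̄ₕ = 0.3804·68 + 0.0982·75 + 0.3049·84 + 0.2164·51 ≈ 69.8876...
→ 69.89.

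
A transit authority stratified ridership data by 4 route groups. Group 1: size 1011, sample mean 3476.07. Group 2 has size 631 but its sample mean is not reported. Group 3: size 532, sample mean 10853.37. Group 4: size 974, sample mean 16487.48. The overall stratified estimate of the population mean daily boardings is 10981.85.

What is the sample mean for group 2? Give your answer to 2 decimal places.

N = 1011 + 631 + 532 + 974 = 3148.
Overall total = μ·N = 10981.85·3148 = 34570863.8.
Subtract the known strata: 1011·3476.07 + 532·10853.37 + 974·16487.48 = 25347105.13.
Remaining total for group 2: 34570863.8 − 25347105.13 = 9223758.67.
Divide by its size: 9223758.67 / 631 = 14617.6841... → 14617.68.

14617.68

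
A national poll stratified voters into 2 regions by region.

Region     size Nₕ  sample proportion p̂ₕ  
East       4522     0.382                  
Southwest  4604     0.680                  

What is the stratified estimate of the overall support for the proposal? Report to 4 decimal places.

0.5323

Wₕ = Nₕ/N with N = 9126: 0.4955, 0.5045.
p̂_st = 0.4955·0.382 + 0.5045·0.680 ≈ 0.532339... → 0.5323.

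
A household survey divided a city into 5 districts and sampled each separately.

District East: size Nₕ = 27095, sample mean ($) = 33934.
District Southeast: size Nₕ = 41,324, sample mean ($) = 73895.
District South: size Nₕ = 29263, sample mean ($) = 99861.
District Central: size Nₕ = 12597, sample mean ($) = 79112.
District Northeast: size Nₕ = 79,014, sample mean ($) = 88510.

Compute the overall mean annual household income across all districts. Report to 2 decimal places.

N = 27095 + 41324 + 29263 + 12597 + 79014 = 189293.
The stratified mean weights each stratum mean by its population share Nₕ/N.
Σ Nₕx̄ₕ = 27095·33934 + 41324·73895 + 29263·99861 + 12597·79112 + 79014·88510 = 919441730 + 3053636980 + 2922232443 + 996573864 + 6993529140 = 14885414157.
Divide by N: 14885414157 / 189293 = 78636.8971... → 78636.90.

78636.90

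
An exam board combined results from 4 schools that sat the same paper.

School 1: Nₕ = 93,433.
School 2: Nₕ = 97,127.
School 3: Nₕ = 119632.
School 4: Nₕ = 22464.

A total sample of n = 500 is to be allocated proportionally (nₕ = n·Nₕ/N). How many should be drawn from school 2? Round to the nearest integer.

N = 93433 + 97127 + 119632 + 22464 = 332656.
n_2 = 500·97127/332656 = 145.987... → 146.

146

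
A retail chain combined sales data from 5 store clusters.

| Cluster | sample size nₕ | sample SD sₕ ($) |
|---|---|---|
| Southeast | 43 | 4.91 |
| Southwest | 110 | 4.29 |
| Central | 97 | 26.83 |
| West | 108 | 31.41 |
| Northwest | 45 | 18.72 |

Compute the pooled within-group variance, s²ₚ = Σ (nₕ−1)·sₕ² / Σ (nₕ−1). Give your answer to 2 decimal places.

485.20

Southeast: (43−1)·4.91² = 42·24.1081 = 1012.5402
Southwest: (110−1)·4.29² = 109·18.4041 = 2006.0469
Central: (97−1)·26.83² = 96·719.8489 = 69105.4944
West: (108−1)·31.41² = 107·986.5881 = 105564.9267
Northwest: (45−1)·18.72² = 44·350.4384 = 15419.2896
Numerator = 193108.2978; denominator = Σ(nₕ−1) = 398.
s²ₚ = 193108.2978/398 = 485.1967... → 485.20.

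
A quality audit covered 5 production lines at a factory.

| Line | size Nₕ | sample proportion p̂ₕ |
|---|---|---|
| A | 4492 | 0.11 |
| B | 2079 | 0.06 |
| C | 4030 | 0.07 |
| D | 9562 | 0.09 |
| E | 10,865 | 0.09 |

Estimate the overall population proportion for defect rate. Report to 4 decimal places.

Wₕ = Nₕ/N with N = 31028: 0.1448, 0.0670, 0.1299, 0.3082, 0.3502.
p̂_st = 0.1448·0.11 + 0.0670·0.06 + 0.1299·0.07 + 0.3082·0.09 + 0.3502·0.09 ≈ 0.088288... → 0.0883.

0.0883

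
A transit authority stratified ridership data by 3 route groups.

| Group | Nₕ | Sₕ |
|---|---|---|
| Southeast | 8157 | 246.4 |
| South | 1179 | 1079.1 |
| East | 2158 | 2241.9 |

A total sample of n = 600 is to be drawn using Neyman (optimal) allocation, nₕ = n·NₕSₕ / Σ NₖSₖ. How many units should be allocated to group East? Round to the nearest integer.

357

Σ NₕSₕ = 8157·246.4 + 1179·1079.1 + 2158·2241.9 = 8120163.9.
Share for East: 4838020.2/8120163.9 = 0.59580.
n_East = 600 × 0.59580 = 357.482... → 357.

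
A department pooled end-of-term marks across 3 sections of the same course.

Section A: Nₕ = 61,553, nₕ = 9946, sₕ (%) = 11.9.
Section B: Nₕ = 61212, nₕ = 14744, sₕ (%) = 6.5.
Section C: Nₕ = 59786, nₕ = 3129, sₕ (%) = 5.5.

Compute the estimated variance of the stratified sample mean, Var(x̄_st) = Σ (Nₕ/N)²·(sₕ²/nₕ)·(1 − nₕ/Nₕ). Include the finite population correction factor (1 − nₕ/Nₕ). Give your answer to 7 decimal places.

0.0025844

N = 182551; Wₕ = Nₕ/N.
section A: (61553/182551)²·11.9²/9946·(1 − 9946/61553) = 0.0013571719
section B: (61212/182551)²·6.5²/14744·(1 − 14744/61212) = 0.0002445871
section C: (59786/182551)²·5.5²/3129·(1 − 3129/59786) = 0.0009826627
Sum = 0.0025844217 → 0.0025844.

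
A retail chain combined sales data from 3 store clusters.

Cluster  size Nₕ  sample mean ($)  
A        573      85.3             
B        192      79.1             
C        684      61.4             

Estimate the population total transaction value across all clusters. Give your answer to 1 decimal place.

A: 573·85.3 = 48876.9
B: 192·79.1 = 15187.2
C: 684·61.4 = 41997.6
τ̂ = Σ Nₕx̄ₕ = 106061.7.

106061.7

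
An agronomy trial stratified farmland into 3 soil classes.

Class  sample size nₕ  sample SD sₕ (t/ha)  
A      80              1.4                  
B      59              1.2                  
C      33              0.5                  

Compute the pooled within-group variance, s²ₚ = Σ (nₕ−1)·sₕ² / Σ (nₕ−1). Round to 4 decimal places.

1.4578

Degrees of freedom: 79 + 58 + 32 = 169.
Σ(nₕ−1)sₕ² = 79·1.96 + 58·1.44 + 32·0.25 = 246.36.
s²ₚ = 246.36 / 169 = 1.457751... → 1.4578.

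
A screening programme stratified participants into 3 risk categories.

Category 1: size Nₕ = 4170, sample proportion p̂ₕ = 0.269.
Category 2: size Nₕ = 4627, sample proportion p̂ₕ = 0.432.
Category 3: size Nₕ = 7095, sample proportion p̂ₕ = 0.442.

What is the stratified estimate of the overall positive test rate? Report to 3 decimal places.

N = 4170 + 4627 + 7095 = 15892.
Overall proportion = Σ (Nₕ/N)·p̂ₕ.
Σ Nₕp̂ₕ = 1121.73 + 1998.864 + 3135.99 = 6256.584.
6256.584 / 15892 = 0.39369... → 0.394.

0.394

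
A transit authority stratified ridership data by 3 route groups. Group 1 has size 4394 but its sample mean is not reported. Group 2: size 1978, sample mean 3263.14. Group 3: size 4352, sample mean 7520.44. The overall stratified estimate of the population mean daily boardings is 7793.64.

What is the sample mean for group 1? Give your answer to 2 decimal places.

N = 4394 + 1978 + 4352 = 10724.
Overall total = μ·N = 7793.64·10724 = 83578995.36.
Subtract the known strata: 1978·3263.14 + 4352·7520.44 = 39183445.8.
Remaining total for group 1: 83578995.36 − 39183445.8 = 44395549.56.
Divide by its size: 44395549.56 / 4394 = 10103.6754... → 10103.68.

10103.68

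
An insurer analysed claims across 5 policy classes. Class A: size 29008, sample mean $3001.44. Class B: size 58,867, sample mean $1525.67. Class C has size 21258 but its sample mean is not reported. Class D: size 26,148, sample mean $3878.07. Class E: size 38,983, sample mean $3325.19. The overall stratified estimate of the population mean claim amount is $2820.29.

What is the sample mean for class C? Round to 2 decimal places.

N = 29008 + 58867 + 21258 + 26148 + 38983 = 174264.
Overall total = μ·N = 2820.29·174264 = 491475016.56.
Subtract the known strata: 29008·3001.44 + 58867·1525.67 + 26148·3878.07 + 38983·3325.19 = 407907043.54.
Remaining total for class C: 491475016.56 − 407907043.54 = 83567973.02.
Divide by its size: 83567973.02 / 21258 = 3931.1305... → 3931.13.

3931.13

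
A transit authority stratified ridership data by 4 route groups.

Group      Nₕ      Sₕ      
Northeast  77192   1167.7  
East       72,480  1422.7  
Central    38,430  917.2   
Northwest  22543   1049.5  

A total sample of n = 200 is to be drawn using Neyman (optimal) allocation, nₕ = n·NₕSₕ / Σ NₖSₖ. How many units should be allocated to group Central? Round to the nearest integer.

Σ NₕSₕ = 77192·1167.7 + 72480·1422.7 + 38430·917.2 + 22543·1049.5 = 252161268.9.
Share for Central: 35247996/252161268.9 = 0.13978.
n_Central = 200 × 0.13978 = 27.957... → 28.

28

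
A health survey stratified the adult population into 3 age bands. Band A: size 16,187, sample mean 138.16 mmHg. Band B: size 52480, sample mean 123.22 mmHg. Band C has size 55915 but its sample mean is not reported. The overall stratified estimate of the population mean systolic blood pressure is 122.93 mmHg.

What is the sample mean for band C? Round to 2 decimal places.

118.25

N = 16187 + 52480 + 55915 = 124582.
Overall total = μ·N = 122.93·124582 = 15314865.26.
Subtract the known strata: 16187·138.16 + 52480·123.22 = 8702981.52.
Remaining total for band C: 15314865.26 − 8702981.52 = 6611883.74.
Divide by its size: 6611883.74 / 55915 = 118.2488... → 118.25.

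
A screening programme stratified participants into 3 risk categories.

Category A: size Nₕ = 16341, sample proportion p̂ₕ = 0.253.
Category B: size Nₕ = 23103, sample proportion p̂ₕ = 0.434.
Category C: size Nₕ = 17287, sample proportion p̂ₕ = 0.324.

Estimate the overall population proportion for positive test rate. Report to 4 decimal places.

0.3483

Wₕ = Nₕ/N with N = 56731: 0.2880, 0.4072, 0.3047.
p̂_st = 0.2880·0.253 + 0.4072·0.434 + 0.3047·0.324 ≈ 0.348345... → 0.3483.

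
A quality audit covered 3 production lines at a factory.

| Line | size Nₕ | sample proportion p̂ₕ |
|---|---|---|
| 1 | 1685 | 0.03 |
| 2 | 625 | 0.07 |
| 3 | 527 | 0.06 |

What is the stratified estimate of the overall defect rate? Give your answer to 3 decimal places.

N = 1685 + 625 + 527 = 2837.
Overall proportion = Σ (Nₕ/N)·p̂ₕ.
Σ Nₕp̂ₕ = 50.55 + 43.75 + 31.62 = 125.92.
125.92 / 2837 = 0.04438... → 0.044.

0.044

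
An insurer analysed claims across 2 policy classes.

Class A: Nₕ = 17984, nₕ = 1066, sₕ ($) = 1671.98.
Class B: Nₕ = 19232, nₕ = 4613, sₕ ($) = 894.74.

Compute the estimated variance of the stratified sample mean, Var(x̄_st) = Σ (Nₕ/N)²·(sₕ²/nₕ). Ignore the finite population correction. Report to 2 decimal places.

658.72

N = 37216. Term for each stratum: Wₕ²sₕ²/nₕ.
Var(x̄_st) = 612.37599 + 46.34467 = 658.72066 → 658.72.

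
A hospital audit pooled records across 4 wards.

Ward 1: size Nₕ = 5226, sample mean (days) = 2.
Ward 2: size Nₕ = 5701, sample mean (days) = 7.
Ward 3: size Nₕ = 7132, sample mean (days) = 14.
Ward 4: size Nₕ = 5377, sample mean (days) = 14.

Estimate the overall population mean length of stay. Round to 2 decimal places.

N = 5226 + 5701 + 7132 + 5377 = 23436.
Overall mean = Σ (Nₕ/N)·x̄ₕ — weight by population share, not a simple average.
Σ Nₕx̄ₕ = 5226·2 + 5701·7 + 7132·14 + 5377·14 = 10452 + 39907 + 99848 + 75278 = 225485.
Divide by N: 225485 / 23436 = 9.6213... → 9.62.

9.62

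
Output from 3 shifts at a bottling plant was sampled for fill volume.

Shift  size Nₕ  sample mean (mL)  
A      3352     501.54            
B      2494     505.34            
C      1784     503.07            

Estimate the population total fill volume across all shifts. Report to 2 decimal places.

3838956.92

A: 3352·501.54 = 1681162.08
B: 2494·505.34 = 1260317.96
C: 1784·503.07 = 897476.88
τ̂ = Σ Nₕx̄ₕ = 3838956.92.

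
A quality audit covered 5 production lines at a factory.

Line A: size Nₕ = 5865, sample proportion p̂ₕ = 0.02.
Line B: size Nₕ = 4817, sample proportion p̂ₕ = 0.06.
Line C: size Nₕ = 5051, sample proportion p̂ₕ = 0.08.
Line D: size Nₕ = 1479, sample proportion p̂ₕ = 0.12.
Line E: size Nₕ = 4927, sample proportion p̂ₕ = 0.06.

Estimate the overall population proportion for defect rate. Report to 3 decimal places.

0.058

N = 5865 + 4817 + 5051 + 1479 + 4927 = 22139.
Overall proportion = Σ (Nₕ/N)·p̂ₕ.
Σ Nₕp̂ₕ = 117.3 + 289.02 + 404.08 + 177.48 + 295.62 = 1283.5.
1283.5 / 22139 = 0.05797... → 0.058.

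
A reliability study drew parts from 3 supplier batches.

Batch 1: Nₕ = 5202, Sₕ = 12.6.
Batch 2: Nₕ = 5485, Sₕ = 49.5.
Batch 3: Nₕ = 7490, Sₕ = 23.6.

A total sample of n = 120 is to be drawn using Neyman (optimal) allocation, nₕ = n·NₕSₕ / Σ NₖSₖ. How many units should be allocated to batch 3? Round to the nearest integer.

Σ NₕSₕ = 5202·12.6 + 5485·49.5 + 7490·23.6 = 513816.7.
Share for 3: 176764/513816.7 = 0.34402.
n_3 = 120 × 0.34402 = 41.283... → 41.

41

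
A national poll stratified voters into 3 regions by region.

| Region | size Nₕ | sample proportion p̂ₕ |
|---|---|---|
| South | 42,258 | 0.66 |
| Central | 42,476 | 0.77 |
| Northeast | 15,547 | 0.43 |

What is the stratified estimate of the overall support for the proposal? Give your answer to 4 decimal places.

0.6709

N = 42258 + 42476 + 15547 = 100281.
Overall proportion = Σ (Nₕ/N)·p̂ₕ.
Σ Nₕp̂ₕ = 27890.28 + 32706.52 + 6685.21 = 67282.01.
67282.01 / 100281 = 0.670935... → 0.6709.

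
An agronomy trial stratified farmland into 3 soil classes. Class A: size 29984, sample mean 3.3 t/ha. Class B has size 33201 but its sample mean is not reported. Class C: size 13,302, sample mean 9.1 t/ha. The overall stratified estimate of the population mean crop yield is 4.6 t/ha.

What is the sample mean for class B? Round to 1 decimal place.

N = 29984 + 33201 + 13302 = 76487.
Overall total = μ·N = 4.6·76487 = 351840.2.
Subtract the known strata: 29984·3.3 + 13302·9.1 = 219995.4.
Remaining total for class B: 351840.2 − 219995.4 = 131844.8.
Divide by its size: 131844.8 / 33201 = 3.971... → 4.0.

4.0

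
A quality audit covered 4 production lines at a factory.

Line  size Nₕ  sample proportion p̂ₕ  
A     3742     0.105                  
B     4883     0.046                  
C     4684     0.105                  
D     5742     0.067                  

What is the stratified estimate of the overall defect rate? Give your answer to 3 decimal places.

0.078

N = 3742 + 4883 + 4684 + 5742 = 19051.
Overall proportion = Σ (Nₕ/N)·p̂ₕ.
Σ Nₕp̂ₕ = 392.91 + 224.618 + 491.82 + 384.714 = 1494.062.
1494.062 / 19051 = 0.07842... → 0.078.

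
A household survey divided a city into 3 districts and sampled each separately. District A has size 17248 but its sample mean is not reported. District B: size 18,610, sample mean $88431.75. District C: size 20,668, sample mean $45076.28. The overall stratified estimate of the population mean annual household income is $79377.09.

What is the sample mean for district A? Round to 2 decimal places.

N = 17248 + 18610 + 20668 = 56526.
Overall total = μ·N = 79377.09·56526 = 4486869389.34.
Subtract the known strata: 18610·88431.75 + 20668·45076.28 = 2577351422.54.
Remaining total for district A: 4486869389.34 − 2577351422.54 = 1909517966.8.
Divide by its size: 1909517966.8 / 17248 = 110709.5296... → 110709.53.

110709.53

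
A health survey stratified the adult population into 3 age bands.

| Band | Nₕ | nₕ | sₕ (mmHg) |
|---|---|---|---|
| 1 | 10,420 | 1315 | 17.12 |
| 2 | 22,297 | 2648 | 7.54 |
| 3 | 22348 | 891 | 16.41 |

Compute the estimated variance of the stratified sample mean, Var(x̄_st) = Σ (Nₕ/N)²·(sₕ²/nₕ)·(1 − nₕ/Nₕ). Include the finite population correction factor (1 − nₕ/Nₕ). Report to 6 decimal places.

0.057873

N = 55065. Term for each stratum: Wₕ²sₕ²/nₕ·(1−nₕ/Nₕ).
Var(x̄_st) = 0.006973939 + 0.003102132 + 0.047796471 = 0.057872543 → 0.057873.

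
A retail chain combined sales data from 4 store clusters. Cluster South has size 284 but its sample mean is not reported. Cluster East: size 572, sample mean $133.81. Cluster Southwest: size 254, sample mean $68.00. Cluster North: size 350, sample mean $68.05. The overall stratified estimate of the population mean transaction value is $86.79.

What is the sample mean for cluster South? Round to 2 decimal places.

Σ Nₕx̄ₕ = N·μ, so 284·x̄_South = 1460·86.79 − (572·133.81 + 254·68.00 + 350·68.05).
= 126713.4 − 117628.82 = 9084.58.
x̄_South = 9084.58 / 284 = 31.9880... → 31.99.

31.99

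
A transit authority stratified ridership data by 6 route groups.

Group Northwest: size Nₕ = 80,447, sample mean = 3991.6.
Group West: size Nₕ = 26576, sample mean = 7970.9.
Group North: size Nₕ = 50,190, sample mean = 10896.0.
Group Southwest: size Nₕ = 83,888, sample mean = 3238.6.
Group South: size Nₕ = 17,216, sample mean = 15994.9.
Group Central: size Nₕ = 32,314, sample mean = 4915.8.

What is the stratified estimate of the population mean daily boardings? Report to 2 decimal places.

6144.27

N = 290631; weights Wₕ = Nₕ/N = (0.2768, 0.0914, 0.1727, 0.2886, 0.0592, 0.1112).
x̄_st = Σ Wₕ·x̄ₕ = 0.2768·3991.6 + 0.0914·7970.9 + 0.1727·10896.0 + 0.2886·3238.6 + 0.0592·15994.9 + 0.1112·4915.8 ≈ 6144.2660...
→ 6144.27.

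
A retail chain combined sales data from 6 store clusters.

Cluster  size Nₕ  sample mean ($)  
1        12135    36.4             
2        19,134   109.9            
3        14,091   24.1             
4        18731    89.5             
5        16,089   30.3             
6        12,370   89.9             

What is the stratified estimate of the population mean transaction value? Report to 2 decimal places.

66.56

N = 12135 + 19134 + 14091 + 18731 + 16089 + 12370 = 92550.
Overall mean = Σ (Nₕ/N)·x̄ₕ — weight by population share, not a simple average.
Σ Nₕx̄ₕ = 12135·36.4 + 19134·109.9 + 14091·24.1 + 18731·89.5 + 16089·30.3 + 12370·89.9 = 441714 + 2102826.6 + 339593.1 + 1676424.5 + 487496.7 + 1112063 = 6160117.9.
Divide by N: 6160117.9 / 92550 = 66.5599... → 66.56.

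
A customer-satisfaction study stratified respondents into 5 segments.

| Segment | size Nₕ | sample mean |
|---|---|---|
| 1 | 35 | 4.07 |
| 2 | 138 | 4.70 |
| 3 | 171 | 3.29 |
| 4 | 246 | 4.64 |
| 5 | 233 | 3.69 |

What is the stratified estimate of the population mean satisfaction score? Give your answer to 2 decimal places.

x̄_st = (Σ Nₕx̄ₕ) / (Σ Nₕ) = (35·4.07 + 138·4.70 + 171·3.29 + 246·4.64 + 233·3.69) / 823
= 3354.85 / 823 = 4.0764... → 4.08.

4.08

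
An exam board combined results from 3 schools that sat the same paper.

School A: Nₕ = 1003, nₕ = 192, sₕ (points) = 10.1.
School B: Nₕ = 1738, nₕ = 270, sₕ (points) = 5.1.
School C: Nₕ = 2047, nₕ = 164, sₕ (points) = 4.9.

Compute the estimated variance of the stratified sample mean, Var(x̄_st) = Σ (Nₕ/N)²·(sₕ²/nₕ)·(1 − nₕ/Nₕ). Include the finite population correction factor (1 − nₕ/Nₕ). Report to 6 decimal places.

0.054189

N = 4788; Wₕ = Nₕ/N.
school A: (1003/4788)²·10.1²/192·(1 − 192/1003) = 0.018851895
school B: (1738/4788)²·5.1²/270·(1 − 270/1738) = 0.010721218
school C: (2047/4788)²·4.9²/164·(1 − 164/2047) = 0.024615473
Sum = 0.054188587 → 0.054189.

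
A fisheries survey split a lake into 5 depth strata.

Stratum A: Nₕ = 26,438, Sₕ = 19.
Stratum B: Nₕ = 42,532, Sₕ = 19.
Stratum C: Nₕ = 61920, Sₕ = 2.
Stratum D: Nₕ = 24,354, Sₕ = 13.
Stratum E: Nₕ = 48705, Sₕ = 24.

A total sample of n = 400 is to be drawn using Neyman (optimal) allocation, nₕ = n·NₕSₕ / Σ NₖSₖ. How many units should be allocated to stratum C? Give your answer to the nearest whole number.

17

Σ NₕSₕ = 26438·19 + 42532·19 + 61920·2 + 24354·13 + 48705·24 = 2919792.
Share for C: 123840/2919792 = 0.04241.
n_C = 400 × 0.04241 = 16.966... → 17.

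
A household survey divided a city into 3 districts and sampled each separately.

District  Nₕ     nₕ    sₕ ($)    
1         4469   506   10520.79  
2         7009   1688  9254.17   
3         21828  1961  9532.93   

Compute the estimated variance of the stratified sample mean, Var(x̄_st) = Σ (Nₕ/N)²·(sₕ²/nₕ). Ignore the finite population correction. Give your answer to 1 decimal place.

26090.1

N = 33306; Wₕ = Nₕ/N.
district 1: (4469/33306)²·10520.79²/506 = 3938.4192
district 2: (7009/33306)²·9254.17²/1688 = 2246.8272
district 3: (21828/33306)²·9532.93²/1961 = 19904.8152
Sum = 26090.0616 → 26090.1.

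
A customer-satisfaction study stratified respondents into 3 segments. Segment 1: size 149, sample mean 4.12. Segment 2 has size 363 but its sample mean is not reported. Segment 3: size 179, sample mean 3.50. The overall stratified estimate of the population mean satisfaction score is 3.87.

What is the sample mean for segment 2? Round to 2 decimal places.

3.95

Σ Nₕx̄ₕ = N·μ, so 363·x̄_2 = 691·3.87 − (149·4.12 + 179·3.50).
= 2674.17 − 1240.38 = 1433.79.
x̄_2 = 1433.79 / 363 = 3.9498... → 3.95.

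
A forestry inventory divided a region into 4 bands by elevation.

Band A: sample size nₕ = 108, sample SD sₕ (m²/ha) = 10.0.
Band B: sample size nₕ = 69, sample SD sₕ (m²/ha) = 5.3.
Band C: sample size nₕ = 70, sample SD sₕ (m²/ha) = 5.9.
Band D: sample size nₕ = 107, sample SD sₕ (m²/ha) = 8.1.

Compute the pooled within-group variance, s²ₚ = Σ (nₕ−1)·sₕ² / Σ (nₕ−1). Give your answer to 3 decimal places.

Degrees of freedom: 107 + 68 + 69 + 106 = 350.
Σ(nₕ−1)sₕ² = 107·100 + 68·28.09 + 69·34.81 + 106·65.61 = 21966.67.
s²ₚ = 21966.67 / 350 = 62.76191... → 62.762.

62.762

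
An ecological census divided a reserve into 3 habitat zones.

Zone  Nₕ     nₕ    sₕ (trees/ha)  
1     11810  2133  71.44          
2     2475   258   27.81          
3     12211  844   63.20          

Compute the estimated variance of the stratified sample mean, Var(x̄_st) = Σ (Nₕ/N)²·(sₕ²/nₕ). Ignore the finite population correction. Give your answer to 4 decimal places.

N = 26496. Term for each stratum: Wₕ²sₕ²/nₕ.
Var(x̄_st) = 0.4753694 + 0.0261560 + 1.0051562 = 1.5066816 → 1.5067.

1.5067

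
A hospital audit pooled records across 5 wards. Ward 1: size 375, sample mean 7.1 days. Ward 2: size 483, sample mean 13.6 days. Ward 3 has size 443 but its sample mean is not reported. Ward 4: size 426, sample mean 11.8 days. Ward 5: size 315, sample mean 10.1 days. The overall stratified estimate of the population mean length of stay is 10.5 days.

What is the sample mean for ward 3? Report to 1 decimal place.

9.0

N = 375 + 483 + 443 + 426 + 315 = 2042.
Overall total = μ·N = 10.5·2042 = 21441.
Subtract the known strata: 375·7.1 + 483·13.6 + 426·11.8 + 315·10.1 = 17439.6.
Remaining total for ward 3: 21441 − 17439.6 = 4001.4.
Divide by its size: 4001.4 / 443 = 9.033... → 9.0.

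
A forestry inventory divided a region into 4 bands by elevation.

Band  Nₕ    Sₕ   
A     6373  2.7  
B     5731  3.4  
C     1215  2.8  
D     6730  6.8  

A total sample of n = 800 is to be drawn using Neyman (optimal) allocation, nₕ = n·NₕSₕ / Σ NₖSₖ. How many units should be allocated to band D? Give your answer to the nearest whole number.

A: NₕSₕ = 6373·2.7 = 17207.1
B: NₕSₕ = 5731·3.4 = 19485.4
C: NₕSₕ = 1215·2.8 = 3402
D: NₕSₕ = 6730·6.8 = 45764
Σ NₕSₕ = 85858.5.
n_D = 800·45764/85858.5 = 426.413... → 426.

426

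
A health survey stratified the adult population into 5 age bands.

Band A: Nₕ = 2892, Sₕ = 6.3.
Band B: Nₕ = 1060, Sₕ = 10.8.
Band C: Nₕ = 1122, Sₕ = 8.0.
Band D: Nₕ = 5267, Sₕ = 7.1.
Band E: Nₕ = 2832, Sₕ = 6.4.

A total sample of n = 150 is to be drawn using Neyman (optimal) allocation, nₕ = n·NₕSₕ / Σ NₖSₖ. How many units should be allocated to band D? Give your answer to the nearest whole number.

Σ NₕSₕ = 2892·6.3 + 1060·10.8 + 1122·8.0 + 5267·7.1 + 2832·6.4 = 94164.1.
Share for D: 37395.7/94164.1 = 0.39713.
n_D = 150 × 0.39713 = 59.570... → 60.

60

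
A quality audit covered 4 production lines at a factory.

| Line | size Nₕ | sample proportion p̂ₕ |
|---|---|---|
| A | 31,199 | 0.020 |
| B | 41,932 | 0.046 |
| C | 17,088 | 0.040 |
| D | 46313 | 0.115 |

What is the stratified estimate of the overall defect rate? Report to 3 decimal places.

0.063

Wₕ = Nₕ/N with N = 136532: 0.2285, 0.3071, 0.1252, 0.3392.
p̂_st = 0.2285·0.020 + 0.3071·0.046 + 0.1252·0.040 + 0.3392·0.115 ≈ 0.06271... → 0.063.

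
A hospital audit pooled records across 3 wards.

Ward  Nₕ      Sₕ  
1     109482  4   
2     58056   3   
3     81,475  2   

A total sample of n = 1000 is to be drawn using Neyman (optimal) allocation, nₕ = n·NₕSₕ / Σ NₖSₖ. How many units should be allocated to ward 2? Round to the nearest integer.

225

Σ NₕSₕ = 109482·4 + 58056·3 + 81475·2 = 775046.
Share for 2: 174168/775046 = 0.22472.
n_2 = 1000 × 0.22472 = 224.720... → 225.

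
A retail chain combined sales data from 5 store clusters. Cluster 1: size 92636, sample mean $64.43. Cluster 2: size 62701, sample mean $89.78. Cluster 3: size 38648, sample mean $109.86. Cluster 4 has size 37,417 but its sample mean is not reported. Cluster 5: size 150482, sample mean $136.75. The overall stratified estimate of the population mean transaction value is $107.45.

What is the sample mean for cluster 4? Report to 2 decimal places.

123.24

Σ Nₕx̄ₕ = N·μ, so 37417·x̄_4 = 381884·107.45 − (92636·64.43 + 62701·89.78 + 38648·109.86 + 150482·136.75).
= 41033435.8 − 36422116.04 = 4611319.76.
x̄_4 = 4611319.76 / 37417 = 123.2413... → 123.24.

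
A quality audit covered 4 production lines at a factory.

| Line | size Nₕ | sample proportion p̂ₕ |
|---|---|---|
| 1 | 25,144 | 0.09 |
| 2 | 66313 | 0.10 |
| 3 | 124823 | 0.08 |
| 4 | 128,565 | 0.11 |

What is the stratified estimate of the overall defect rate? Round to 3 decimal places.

N = 25144 + 66313 + 124823 + 128565 = 344845.
Overall proportion = Σ (Nₕ/N)·p̂ₕ.
Σ Nₕp̂ₕ = 2262.96 + 6631.3 + 9985.84 + 14142.15 = 33022.25.
33022.25 / 344845 = 0.09576... → 0.096.

0.096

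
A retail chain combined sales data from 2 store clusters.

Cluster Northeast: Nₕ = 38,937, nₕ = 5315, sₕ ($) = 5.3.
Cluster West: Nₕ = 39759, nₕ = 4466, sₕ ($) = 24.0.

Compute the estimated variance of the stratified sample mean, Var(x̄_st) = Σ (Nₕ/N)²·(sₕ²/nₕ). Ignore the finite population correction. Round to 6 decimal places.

0.034215

N = 78696; Wₕ = Nₕ/N.
cluster Northeast: (38937/78696)²·5.3²/5315 = 0.001293803
cluster West: (39759/78696)²·24.0²/4466 = 0.032920722
Sum = 0.034214525 → 0.034215.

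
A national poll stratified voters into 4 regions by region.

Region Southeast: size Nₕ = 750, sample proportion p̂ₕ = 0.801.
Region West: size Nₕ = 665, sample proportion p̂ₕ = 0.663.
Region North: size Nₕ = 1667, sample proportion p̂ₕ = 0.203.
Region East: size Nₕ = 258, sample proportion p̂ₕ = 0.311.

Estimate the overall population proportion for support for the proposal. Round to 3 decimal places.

Wₕ = Nₕ/N with N = 3340: 0.2246, 0.1991, 0.4991, 0.0772.
p̂_st = 0.2246·0.801 + 0.1991·0.663 + 0.4991·0.203 + 0.0772·0.311 ≈ 0.43721... → 0.437.

0.437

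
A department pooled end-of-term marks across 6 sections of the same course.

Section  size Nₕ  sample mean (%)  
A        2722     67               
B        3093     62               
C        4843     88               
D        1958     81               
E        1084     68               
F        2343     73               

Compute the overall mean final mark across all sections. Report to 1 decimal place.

x̄_st = (Σ Nₕx̄ₕ) / (Σ Nₕ) = (2722·67 + 3093·62 + 4843·88 + 1958·81 + 1084·68 + 2343·73) / 16043
= 1203673 / 16043 = 75.028... → 75.0.

75.0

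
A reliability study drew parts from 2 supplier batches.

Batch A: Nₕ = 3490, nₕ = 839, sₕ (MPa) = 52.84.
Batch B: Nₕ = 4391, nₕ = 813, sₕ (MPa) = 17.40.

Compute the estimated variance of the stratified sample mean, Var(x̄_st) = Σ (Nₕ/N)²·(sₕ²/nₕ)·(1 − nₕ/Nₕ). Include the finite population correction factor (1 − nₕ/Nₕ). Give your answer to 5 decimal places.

N = 7881. Term for each stratum: Wₕ²sₕ²/nₕ·(1−nₕ/Nₕ).
Var(x̄_st) = 0.49571968 + 0.09419960 = 0.58991928 → 0.58992.

0.58992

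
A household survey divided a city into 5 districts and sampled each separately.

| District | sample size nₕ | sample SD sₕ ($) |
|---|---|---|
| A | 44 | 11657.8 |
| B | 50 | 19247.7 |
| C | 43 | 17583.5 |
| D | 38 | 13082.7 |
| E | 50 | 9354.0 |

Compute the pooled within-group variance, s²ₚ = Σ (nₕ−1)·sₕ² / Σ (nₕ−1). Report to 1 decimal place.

Degrees of freedom: 43 + 49 + 42 + 37 + 49 = 220.
Σ(nₕ−1)sₕ² = 43·135904300.84 + 49·370473955.29 + 42·309179472.25 + 37·171157039.29 + 49·87497316 = 47602825517.56.
s²ₚ = 47602825517.56 / 220 = 216376479.625... → 216376479.6.

216376479.6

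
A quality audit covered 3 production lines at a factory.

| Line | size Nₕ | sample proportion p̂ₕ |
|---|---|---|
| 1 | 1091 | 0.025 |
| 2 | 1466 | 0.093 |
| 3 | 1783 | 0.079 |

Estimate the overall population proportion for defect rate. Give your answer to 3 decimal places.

N = 1091 + 1466 + 1783 = 4340.
Overall proportion = Σ (Nₕ/N)·p̂ₕ.
Σ Nₕp̂ₕ = 27.275 + 136.338 + 140.857 = 304.47.
304.47 / 4340 = 0.07015... → 0.070.

0.070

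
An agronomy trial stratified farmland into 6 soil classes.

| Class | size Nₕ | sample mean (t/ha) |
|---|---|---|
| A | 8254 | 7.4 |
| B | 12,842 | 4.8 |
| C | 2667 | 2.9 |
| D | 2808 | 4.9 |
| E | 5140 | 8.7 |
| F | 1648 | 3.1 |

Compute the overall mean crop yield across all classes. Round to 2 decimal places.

x̄_st = (Σ Nₕx̄ₕ) / (Σ Nₕ) = (8254·7.4 + 12842·4.8 + 2667·2.9 + 2808·4.9 + 5140·8.7 + 1648·3.1) / 33359
= 194041.5 / 33359 = 5.8168... → 5.82.

5.82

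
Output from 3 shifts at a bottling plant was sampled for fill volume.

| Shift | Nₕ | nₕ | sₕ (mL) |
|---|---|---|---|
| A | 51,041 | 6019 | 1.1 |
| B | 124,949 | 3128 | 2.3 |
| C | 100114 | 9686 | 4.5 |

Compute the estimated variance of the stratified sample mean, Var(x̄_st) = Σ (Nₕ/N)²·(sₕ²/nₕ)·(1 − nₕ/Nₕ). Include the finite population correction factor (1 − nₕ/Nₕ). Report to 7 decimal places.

N = 276104. Term for each stratum: Wₕ²sₕ²/nₕ·(1−nₕ/Nₕ).
Var(x̄_st) = 0.0000060598 + 0.0003376747 + 0.0002482750 = 0.0005920094 → 0.0005920.

0.0005920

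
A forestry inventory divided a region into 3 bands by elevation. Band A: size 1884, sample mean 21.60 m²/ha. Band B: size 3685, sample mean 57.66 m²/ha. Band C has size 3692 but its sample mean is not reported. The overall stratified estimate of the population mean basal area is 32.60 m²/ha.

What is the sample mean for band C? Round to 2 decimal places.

13.20

Σ Nₕx̄ₕ = N·μ, so 3692·x̄_C = 9261·32.60 − (1884·21.60 + 3685·57.66).
= 301908.6 − 253171.5 = 48737.1.
x̄_C = 48737.1 / 3692 = 13.2007... → 13.20.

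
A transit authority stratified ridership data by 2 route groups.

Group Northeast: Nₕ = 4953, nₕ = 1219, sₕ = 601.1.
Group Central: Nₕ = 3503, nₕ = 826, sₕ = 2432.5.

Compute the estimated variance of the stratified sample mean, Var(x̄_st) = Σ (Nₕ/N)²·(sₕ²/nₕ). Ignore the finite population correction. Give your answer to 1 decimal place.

1331.0

N = 8456; Wₕ = Nₕ/N.
group Northeast: (4953/8456)²·601.1²/1219 = 101.6943
group Central: (3503/8456)²·2432.5²/826 = 1229.3512
Sum = 1331.0455 → 1331.0.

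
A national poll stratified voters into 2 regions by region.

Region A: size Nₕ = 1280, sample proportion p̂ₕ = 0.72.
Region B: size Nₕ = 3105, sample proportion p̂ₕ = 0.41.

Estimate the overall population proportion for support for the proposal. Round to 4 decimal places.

N = 1280 + 3105 = 4385.
Overall proportion = Σ (Nₕ/N)·p̂ₕ.
Σ Nₕp̂ₕ = 921.6 + 1273.05 = 2194.65.
2194.65 / 4385 = 0.500490... → 0.5005.

0.5005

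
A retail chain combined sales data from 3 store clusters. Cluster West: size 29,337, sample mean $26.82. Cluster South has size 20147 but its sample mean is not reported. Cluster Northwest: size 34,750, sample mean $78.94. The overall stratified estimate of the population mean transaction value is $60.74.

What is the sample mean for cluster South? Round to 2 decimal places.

Σ Nₕx̄ₕ = N·μ, so 20147·x̄_South = 84234·60.74 − (29337·26.82 + 34750·78.94).
= 5116373.16 − 3529983.34 = 1586389.82.
x̄_South = 1586389.82 / 20147 = 78.7407... → 78.74.

78.74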